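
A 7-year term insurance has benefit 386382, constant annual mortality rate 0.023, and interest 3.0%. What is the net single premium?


NSP = benefit * sum_{k=0}^{n-1} k_p_x * q * v^(k+1)
With constant q=0.023, v=0.970874
Sum = 0.134147
NSP = 386382 * 0.134147
= 51832.0929


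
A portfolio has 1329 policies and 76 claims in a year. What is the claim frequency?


frequency = claims / policies
= 76 / 1329
= 0.0572


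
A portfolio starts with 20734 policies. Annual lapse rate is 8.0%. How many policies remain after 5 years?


remaining = initial * (1 - lapse)^years
= 20734 * (1 - 0.08)^5
= 20734 * 0.659082
= 13665.3963


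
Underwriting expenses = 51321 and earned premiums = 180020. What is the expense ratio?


Expense ratio = expenses / premiums
= 51321 / 180020
= 0.2851


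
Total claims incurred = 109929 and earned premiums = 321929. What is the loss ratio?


Loss ratio = claims / premiums
= 109929 / 321929
= 0.3415


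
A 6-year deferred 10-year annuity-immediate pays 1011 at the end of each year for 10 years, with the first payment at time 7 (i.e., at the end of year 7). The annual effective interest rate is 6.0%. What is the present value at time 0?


PV at time 6 of the 10-year annuity-immediate:
a_n = 1011 * (1-(1+0.06)^(-10))/0.06 = 7441.048
Discount back 6 years to time 0:
PV = 7441.048 * (1+0.06)^(-6)
= 7441.048 * 0.704961
= 5245.6452


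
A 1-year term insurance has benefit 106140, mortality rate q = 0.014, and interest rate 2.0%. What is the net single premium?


NSP = benefit * q * v
v = 1/(1+i) = 0.980392
NSP = 106140 * 0.014 * 0.980392
= 1456.8235


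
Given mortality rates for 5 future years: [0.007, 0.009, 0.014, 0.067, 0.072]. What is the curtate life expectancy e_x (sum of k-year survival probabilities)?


e_x = sum_{k=1}^{n} k_p_x
k_p_x values:
  1_p_x = 0.993
  2_p_x = 0.984063
  3_p_x = 0.970286
  4_p_x = 0.905277
  5_p_x = 0.840097
e_x = 4.6927


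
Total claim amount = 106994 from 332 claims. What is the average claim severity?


severity = total / number
= 106994 / 332
= 322.2711


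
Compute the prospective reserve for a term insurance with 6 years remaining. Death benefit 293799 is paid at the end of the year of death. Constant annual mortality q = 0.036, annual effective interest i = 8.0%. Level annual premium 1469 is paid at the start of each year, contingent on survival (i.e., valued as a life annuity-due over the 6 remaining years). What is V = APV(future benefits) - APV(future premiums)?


v = 1/(1+i) = 0.925926
APV(future benefits) per unit = sum_{k=0}^{5} k_p_x * q * v^(k+1) = 0.153394
APV(future benefits) = 293799 * 0.153394 = 45066.9431
Life annuity-due factor ä_{x:6} = sum_{k=0}^{5} k_p_x * v^k = 4.601814
APV(future premiums) = 1469 * 4.601814 = 6760.0645
V = 45066.9431 - 6760.0645
= 38306.8786


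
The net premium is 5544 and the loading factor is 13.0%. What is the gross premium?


Gross = net * (1 + loading)
= 5544 * (1 + 0.13)
= 5544 * 1.13
= 6264.72


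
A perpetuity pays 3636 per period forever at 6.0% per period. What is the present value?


PV = PMT / i
= 3636 / 0.06
= 60600.0


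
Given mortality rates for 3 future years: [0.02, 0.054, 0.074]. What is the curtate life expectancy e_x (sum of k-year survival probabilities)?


e_x = sum_{k=1}^{n} k_p_x
k_p_x values:
  1_p_x = 0.98
  2_p_x = 0.92708
  3_p_x = 0.858476
e_x = 2.7656


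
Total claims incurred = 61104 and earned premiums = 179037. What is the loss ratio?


Loss ratio = claims / premiums
= 61104 / 179037
= 0.3413


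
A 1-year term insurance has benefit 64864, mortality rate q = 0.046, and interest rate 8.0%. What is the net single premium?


NSP = benefit * q * v
v = 1/(1+i) = 0.925926
NSP = 64864 * 0.046 * 0.925926
= 2762.7259


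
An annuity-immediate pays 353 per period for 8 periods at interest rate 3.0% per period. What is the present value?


PV = PMT * (1 - (1+i)^(-n)) / i
= 353 * (1 - (1+0.03)^(-8)) / 0.03
= 353 * (1 - 0.789409) / 0.03
= 353 * 7.019692
= 2477.9513


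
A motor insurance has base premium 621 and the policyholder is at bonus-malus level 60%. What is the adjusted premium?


adjusted = base * BM_level / 100
= 621 * 60 / 100
= 621 * 0.6
= 372.6


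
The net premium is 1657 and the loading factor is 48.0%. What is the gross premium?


Gross = net * (1 + loading)
= 1657 * (1 + 0.48)
= 1657 * 1.48
= 2452.36


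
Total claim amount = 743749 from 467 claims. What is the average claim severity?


severity = total / number
= 743749 / 467
= 1592.6103


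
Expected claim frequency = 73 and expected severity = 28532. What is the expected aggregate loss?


E[S] = E[N] * E[X]
= 73 * 28532
= 2.0828e+06


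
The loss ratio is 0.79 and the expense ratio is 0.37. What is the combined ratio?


Combined ratio = loss ratio + expense ratio
= 0.79 + 0.37
= 1.16


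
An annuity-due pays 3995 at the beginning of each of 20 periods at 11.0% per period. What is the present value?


PV_due = PMT * (1-(1+i)^(-n))/i * (1+i)
PV_immediate = 31813.4958
PV_due = 31813.4958 * 1.11
= 35312.9804


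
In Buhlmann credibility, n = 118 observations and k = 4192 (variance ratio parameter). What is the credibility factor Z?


Z = n / (n + k)
= 118 / (118 + 4192)
= 118 / 4310
= 0.0274


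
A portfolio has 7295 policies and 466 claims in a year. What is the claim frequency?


frequency = claims / policies
= 466 / 7295
= 0.0639


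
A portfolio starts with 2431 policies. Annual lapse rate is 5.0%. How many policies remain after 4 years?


remaining = initial * (1 - lapse)^years
= 2431 * (1 - 0.05)^4
= 2431 * 0.814506
= 1980.0647


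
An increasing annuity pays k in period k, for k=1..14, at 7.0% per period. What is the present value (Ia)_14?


(Ia)_n = sum_{k=1}^{n} k * v^k, v = 1/(1+i)
v = 0.934579
Sum computed term by term:
(Ia)_14 = 56.1173


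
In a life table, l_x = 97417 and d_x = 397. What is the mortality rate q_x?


q_x = d_x / l_x
= 397 / 97417
= 0.0041


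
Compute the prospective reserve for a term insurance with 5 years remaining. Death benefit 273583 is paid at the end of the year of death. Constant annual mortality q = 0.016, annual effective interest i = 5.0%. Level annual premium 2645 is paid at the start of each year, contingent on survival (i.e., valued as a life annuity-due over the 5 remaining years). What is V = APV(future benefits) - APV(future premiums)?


v = 1/(1+i) = 0.952381
APV(future benefits) per unit = sum_{k=0}^{4} k_p_x * q * v^(k+1) = 0.067196
APV(future benefits) = 273583 * 0.067196 = 18383.5796
Life annuity-due factor ä_{x:5} = sum_{k=0}^{4} k_p_x * v^k = 4.409713
APV(future premiums) = 2645 * 4.409713 = 11663.6899
V = 18383.5796 - 11663.6899
= 6719.8897


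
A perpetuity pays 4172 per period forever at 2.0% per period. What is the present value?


PV = PMT / i
= 4172 / 0.02
= 208600.0


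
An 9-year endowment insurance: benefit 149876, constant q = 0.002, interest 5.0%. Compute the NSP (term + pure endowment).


Term component = 2114.9905
Pure endowment = 9_p_x * v^9 * benefit = 0.982143 * 0.644609 * 149876 = 94886.2479
NSP = 97001.2384


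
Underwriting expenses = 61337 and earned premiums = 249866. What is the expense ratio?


Expense ratio = expenses / premiums
= 61337 / 249866
= 0.2455


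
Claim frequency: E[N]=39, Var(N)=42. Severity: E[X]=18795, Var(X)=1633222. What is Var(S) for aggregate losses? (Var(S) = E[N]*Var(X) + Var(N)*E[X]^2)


Var(S) = E[N]*Var(X) + Var(N)*E[X]^2
= 39*1633222 + 42*18795^2
= 63695658 + 14836585050
= 1.4900e+10


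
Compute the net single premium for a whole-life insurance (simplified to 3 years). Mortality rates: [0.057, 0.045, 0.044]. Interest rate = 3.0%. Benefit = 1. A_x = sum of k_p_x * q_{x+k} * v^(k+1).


v = 0.970874
Year 0: k_p_x=1.0, q=0.057, term=0.05534
Year 1: k_p_x=0.943, q=0.045, term=0.039999
Year 2: k_p_x=0.900565, q=0.044, term=0.036262
A_x = 0.1316


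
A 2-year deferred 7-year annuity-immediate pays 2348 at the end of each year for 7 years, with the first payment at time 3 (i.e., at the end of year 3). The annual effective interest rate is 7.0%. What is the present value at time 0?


PV at time 2 of the 7-year annuity-immediate:
a_n = 2348 * (1-(1+0.07)^(-7))/0.07 = 12654.0515
Discount back 2 years to time 0:
PV = 12654.0515 * (1+0.07)^(-2)
= 12654.0515 * 0.873439
= 11052.5387


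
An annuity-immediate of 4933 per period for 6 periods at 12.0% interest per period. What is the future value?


FV = PMT * ((1+i)^n - 1) / i
= 4933 * ((1.12)^6 - 1) / 0.12
= 4933 * (1.973823 - 1) / 0.12
= 40032.2276


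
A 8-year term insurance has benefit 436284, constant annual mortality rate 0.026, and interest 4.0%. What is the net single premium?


NSP = benefit * sum_{k=0}^{n-1} k_p_x * q * v^(k+1)
With constant q=0.026, v=0.961538
Sum = 0.16079
NSP = 436284 * 0.16079
= 70150.0898


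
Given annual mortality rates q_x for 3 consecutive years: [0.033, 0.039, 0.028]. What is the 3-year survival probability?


p_k = 1 - q_k for each year
Survival = product of (1 - q_k)
= 0.967 * 0.961 * 0.972
= 0.9033


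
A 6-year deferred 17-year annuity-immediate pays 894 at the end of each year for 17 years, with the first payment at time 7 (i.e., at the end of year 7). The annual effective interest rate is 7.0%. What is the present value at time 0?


PV at time 6 of the 17-year annuity-immediate:
a_n = 894 * (1-(1+0.07)^(-17))/0.07 = 8728.3214
Discount back 6 years to time 0:
PV = 8728.3214 * (1+0.07)^(-6)
= 8728.3214 * 0.666342
= 5816.0491


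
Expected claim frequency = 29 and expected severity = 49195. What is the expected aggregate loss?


E[S] = E[N] * E[X]
= 29 * 49195
= 1.4267e+06


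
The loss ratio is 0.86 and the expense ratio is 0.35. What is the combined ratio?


Combined ratio = loss ratio + expense ratio
= 0.86 + 0.35
= 1.21


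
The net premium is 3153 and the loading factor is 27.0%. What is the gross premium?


Gross = net * (1 + loading)
= 3153 * (1 + 0.27)
= 3153 * 1.27
= 4004.31


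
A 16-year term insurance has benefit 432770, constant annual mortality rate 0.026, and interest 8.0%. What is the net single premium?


NSP = benefit * sum_{k=0}^{n-1} k_p_x * q * v^(k+1)
With constant q=0.026, v=0.925926
Sum = 0.198312
NSP = 432770 * 0.198312
= 85823.4503


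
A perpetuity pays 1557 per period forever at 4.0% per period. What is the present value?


PV = PMT / i
= 1557 / 0.04
= 38925.0


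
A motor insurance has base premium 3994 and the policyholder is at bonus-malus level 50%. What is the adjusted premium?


adjusted = base * BM_level / 100
= 3994 * 50 / 100
= 3994 * 0.5
= 1997.0


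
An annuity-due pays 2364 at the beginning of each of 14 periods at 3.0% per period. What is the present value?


PV_due = PMT * (1-(1+i)^(-n))/i * (1+i)
PV_immediate = 26703.9169
PV_due = 26703.9169 * 1.03
= 27505.0344


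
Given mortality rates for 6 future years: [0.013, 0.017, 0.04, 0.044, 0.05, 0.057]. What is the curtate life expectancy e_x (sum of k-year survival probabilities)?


e_x = sum_{k=1}^{n} k_p_x
k_p_x values:
  1_p_x = 0.987
  2_p_x = 0.970221
  3_p_x = 0.931412
  4_p_x = 0.89043
  5_p_x = 0.845909
  6_p_x = 0.797692
e_x = 5.4227


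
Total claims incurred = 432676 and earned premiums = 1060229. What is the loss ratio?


Loss ratio = claims / premiums
= 432676 / 1060229
= 0.4081


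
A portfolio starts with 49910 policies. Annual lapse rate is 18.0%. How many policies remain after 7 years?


remaining = initial * (1 - lapse)^years
= 49910 * (1 - 0.18)^7
= 49910 * 0.249285
= 12441.8378


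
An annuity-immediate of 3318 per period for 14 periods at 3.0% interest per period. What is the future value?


FV = PMT * ((1+i)^n - 1) / i
= 3318 * ((1.03)^14 - 1) / 0.03
= 3318 * (1.51259 - 1) / 0.03
= 56692.4236


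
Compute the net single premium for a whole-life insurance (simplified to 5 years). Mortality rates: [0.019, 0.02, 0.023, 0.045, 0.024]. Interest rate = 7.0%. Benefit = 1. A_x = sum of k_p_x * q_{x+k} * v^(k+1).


v = 0.934579
Year 0: k_p_x=1.0, q=0.019, term=0.017757
Year 1: k_p_x=0.981, q=0.02, term=0.017137
Year 2: k_p_x=0.96138, q=0.023, term=0.01805
Year 3: k_p_x=0.939268, q=0.045, term=0.032245
Year 4: k_p_x=0.897001, q=0.024, term=0.015349
A_x = 0.1005


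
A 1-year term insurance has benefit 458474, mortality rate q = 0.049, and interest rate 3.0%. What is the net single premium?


NSP = benefit * q * v
v = 1/(1+i) = 0.970874
NSP = 458474 * 0.049 * 0.970874
= 21810.899


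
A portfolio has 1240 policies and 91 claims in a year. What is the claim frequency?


frequency = claims / policies
= 91 / 1240
= 0.0734


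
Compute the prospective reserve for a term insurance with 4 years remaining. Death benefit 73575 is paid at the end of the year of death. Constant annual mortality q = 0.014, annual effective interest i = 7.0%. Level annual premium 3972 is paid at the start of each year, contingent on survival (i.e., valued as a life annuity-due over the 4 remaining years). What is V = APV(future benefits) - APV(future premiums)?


v = 1/(1+i) = 0.934579
APV(future benefits) per unit = sum_{k=0}^{3} k_p_x * q * v^(k+1) = 0.04649
APV(future benefits) = 73575 * 0.04649 = 3420.4784
Life annuity-due factor ä_{x:4} = sum_{k=0}^{3} k_p_x * v^k = 3.55314
APV(future premiums) = 3972 * 3.55314 = 14113.0724
V = 3420.4784 - 14113.0724
= -10692.5939


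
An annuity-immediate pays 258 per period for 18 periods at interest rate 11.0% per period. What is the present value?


PV = PMT * (1 - (1+i)^(-n)) / i
= 258 * (1 - (1+0.11)^(-18)) / 0.11
= 258 * (1 - 0.152822) / 0.11
= 258 * 7.701617
= 1987.0171


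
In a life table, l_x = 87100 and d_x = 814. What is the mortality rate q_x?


q_x = d_x / l_x
= 814 / 87100
= 0.0093


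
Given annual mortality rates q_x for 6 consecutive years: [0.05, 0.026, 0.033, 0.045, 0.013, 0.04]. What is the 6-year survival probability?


p_k = 1 - q_k for each year
Survival = product of (1 - q_k)
= 0.95 * 0.974 * 0.967 * 0.955 * 0.987 * 0.96
= 0.8097


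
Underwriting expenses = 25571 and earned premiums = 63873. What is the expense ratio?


Expense ratio = expenses / premiums
= 25571 / 63873
= 0.4003


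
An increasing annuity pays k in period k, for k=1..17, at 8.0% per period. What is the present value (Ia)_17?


(Ia)_n = sum_{k=1}^{n} k * v^k, v = 1/(1+i)
v = 0.925926
Sum computed term by term:
(Ia)_17 = 65.71


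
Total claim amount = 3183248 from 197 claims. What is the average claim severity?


severity = total / number
= 3183248 / 197
= 16158.6193


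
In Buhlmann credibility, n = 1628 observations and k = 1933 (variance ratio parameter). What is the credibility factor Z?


Z = n / (n + k)
= 1628 / (1628 + 1933)
= 1628 / 3561
= 0.4572


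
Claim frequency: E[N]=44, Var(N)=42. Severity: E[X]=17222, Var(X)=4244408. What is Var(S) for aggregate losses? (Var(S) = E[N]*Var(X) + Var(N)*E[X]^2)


Var(S) = E[N]*Var(X) + Var(N)*E[X]^2
= 44*4244408 + 42*17222^2
= 186753952 + 12457085928
= 1.2644e+10


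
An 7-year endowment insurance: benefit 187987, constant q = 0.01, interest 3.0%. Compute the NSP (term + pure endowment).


Term component = 11380.0552
Pure endowment = 7_p_x * v^7 * benefit = 0.932065 * 0.813092 * 187987 = 142466.7793
NSP = 153846.8345


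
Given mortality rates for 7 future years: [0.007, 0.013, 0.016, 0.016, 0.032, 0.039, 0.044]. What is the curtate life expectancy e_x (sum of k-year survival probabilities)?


e_x = sum_{k=1}^{n} k_p_x
k_p_x values:
  1_p_x = 0.993
  2_p_x = 0.980091
  3_p_x = 0.96441
  4_p_x = 0.948979
  5_p_x = 0.918612
  6_p_x = 0.882786
  7_p_x = 0.843943
e_x = 6.5318


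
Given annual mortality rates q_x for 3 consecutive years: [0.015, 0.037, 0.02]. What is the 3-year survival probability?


p_k = 1 - q_k for each year
Survival = product of (1 - q_k)
= 0.985 * 0.963 * 0.98
= 0.9296


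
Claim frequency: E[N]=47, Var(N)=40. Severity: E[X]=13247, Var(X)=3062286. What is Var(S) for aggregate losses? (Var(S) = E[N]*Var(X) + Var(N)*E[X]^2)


Var(S) = E[N]*Var(X) + Var(N)*E[X]^2
= 47*3062286 + 40*13247^2
= 143927442 + 7019320360
= 7.1632e+09


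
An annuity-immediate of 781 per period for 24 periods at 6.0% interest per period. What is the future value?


FV = PMT * ((1+i)^n - 1) / i
= 781 * ((1.06)^24 - 1) / 0.06
= 781 * (4.048935 - 1) / 0.06
= 39686.9659


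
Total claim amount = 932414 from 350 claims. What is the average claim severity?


severity = total / number
= 932414 / 350
= 2664.04


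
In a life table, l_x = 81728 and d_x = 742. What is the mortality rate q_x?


q_x = d_x / l_x
= 742 / 81728
= 0.0091


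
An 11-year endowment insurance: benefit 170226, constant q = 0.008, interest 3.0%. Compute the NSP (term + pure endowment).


Term component = 12136.8965
Pure endowment = 11_p_x * v^11 * benefit = 0.915437 * 0.722421 * 170226 = 112575.7415
NSP = 124712.638


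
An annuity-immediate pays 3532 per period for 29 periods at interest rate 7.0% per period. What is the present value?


PV = PMT * (1 - (1+i)^(-n)) / i
= 3532 * (1 - (1+0.07)^(-29)) / 0.07
= 3532 * (1 - 0.140563) / 0.07
= 3532 * 12.277674
= 43364.7448


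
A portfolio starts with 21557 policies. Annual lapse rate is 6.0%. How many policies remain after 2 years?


remaining = initial * (1 - lapse)^years
= 21557 * (1 - 0.06)^2
= 21557 * 0.8836
= 19047.7652


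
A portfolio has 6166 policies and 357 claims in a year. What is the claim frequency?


frequency = claims / policies
= 357 / 6166
= 0.0579


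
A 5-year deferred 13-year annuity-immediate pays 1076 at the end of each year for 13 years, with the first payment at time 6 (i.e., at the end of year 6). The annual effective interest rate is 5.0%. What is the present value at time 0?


PV at time 5 of the 13-year annuity-immediate:
a_n = 1076 * (1-(1+0.05)^(-13))/0.05 = 10107.4845
Discount back 5 years to time 0:
PV = 10107.4845 * (1+0.05)^(-5)
= 10107.4845 * 0.783526
= 7919.4786


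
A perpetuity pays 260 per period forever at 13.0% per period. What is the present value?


PV = PMT / i
= 260 / 0.13
= 2000.0


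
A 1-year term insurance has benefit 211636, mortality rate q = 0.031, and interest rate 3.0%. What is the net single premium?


NSP = benefit * q * v
v = 1/(1+i) = 0.970874
NSP = 211636 * 0.031 * 0.970874
= 6369.6272


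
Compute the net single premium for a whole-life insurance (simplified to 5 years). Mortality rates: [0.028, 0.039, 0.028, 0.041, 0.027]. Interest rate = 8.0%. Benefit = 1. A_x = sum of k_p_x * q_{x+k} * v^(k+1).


v = 0.925926
Year 0: k_p_x=1.0, q=0.028, term=0.025926
Year 1: k_p_x=0.972, q=0.039, term=0.0325
Year 2: k_p_x=0.934092, q=0.028, term=0.020762
Year 3: k_p_x=0.907937, q=0.041, term=0.027362
Year 4: k_p_x=0.870712, q=0.027, term=0.016
A_x = 0.1226


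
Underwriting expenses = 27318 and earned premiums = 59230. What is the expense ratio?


Expense ratio = expenses / premiums
= 27318 / 59230
= 0.4612


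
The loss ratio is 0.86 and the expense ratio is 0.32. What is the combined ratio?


Combined ratio = loss ratio + expense ratio
= 0.86 + 0.32
= 1.18


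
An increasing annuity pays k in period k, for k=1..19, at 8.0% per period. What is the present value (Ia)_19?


(Ia)_n = sum_{k=1}^{n} k * v^k, v = 1/(1+i)
v = 0.925926
Sum computed term by term:
(Ia)_19 = 74.617


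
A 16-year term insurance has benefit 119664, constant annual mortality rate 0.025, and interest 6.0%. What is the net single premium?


NSP = benefit * sum_{k=0}^{n-1} k_p_x * q * v^(k+1)
With constant q=0.025, v=0.943396
Sum = 0.216903
NSP = 119664 * 0.216903
= 25955.4508


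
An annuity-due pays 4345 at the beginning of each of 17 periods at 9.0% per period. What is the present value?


PV_due = PMT * (1-(1+i)^(-n))/i * (1+i)
PV_immediate = 37122.0783
PV_due = 37122.0783 * 1.09
= 40463.0653


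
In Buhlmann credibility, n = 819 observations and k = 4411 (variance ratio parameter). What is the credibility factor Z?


Z = n / (n + k)
= 819 / (819 + 4411)
= 819 / 5230
= 0.1566


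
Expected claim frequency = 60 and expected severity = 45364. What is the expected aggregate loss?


E[S] = E[N] * E[X]
= 60 * 45364
= 2.7218e+06


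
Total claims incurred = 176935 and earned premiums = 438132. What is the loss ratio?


Loss ratio = claims / premiums
= 176935 / 438132
= 0.4038


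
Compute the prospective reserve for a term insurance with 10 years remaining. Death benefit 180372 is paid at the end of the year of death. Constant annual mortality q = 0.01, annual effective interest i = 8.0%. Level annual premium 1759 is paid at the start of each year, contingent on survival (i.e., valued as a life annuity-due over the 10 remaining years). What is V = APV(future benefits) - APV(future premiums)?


v = 1/(1+i) = 0.925926
APV(future benefits) per unit = sum_{k=0}^{9} k_p_x * q * v^(k+1) = 0.064566
APV(future benefits) = 180372 * 0.064566 = 11645.9409
Life annuity-due factor ä_{x:10} = sum_{k=0}^{9} k_p_x * v^k = 6.973153
APV(future premiums) = 1759 * 6.973153 = 12265.7767
V = 11645.9409 - 12265.7767
= -619.8359


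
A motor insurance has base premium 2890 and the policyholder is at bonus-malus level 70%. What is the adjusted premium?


adjusted = base * BM_level / 100
= 2890 * 70 / 100
= 2890 * 0.7
= 2023.0


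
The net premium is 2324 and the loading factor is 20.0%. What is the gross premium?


Gross = net * (1 + loading)
= 2324 * (1 + 0.2)
= 2324 * 1.2
= 2788.8


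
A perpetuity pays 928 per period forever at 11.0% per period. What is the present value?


PV = PMT / i
= 928 / 0.11
= 8436.3636


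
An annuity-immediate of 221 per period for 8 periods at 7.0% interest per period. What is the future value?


FV = PMT * ((1+i)^n - 1) / i
= 221 * ((1.07)^8 - 1) / 0.07
= 221 * (1.718186 - 1) / 0.07
= 2267.4164


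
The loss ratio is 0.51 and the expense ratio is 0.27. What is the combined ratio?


Combined ratio = loss ratio + expense ratio
= 0.51 + 0.27
= 0.78


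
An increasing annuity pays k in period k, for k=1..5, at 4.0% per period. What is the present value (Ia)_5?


(Ia)_n = sum_{k=1}^{n} k * v^k, v = 1/(1+i)
v = 0.961538
Sum computed term by term:
(Ia)_5 = 13.0065


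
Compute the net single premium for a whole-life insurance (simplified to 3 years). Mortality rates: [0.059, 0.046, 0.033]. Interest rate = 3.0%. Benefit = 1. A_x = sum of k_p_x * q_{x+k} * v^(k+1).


v = 0.970874
Year 0: k_p_x=1.0, q=0.059, term=0.057282
Year 1: k_p_x=0.941, q=0.046, term=0.040801
Year 2: k_p_x=0.897714, q=0.033, term=0.027111
A_x = 0.1252


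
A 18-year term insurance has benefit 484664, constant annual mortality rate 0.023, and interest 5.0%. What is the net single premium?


NSP = benefit * sum_{k=0}^{n-1} k_p_x * q * v^(k+1)
With constant q=0.023, v=0.952381
Sum = 0.228949
NSP = 484664 * 0.228949
= 110963.504


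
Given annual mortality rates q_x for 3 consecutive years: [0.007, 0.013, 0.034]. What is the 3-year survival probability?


p_k = 1 - q_k for each year
Survival = product of (1 - q_k)
= 0.993 * 0.987 * 0.966
= 0.9468


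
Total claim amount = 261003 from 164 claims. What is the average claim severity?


severity = total / number
= 261003 / 164
= 1591.4817


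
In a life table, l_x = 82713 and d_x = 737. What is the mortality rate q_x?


q_x = d_x / l_x
= 737 / 82713
= 0.0089


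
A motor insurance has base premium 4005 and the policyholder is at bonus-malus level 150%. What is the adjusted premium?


adjusted = base * BM_level / 100
= 4005 * 150 / 100
= 4005 * 1.5
= 6007.5


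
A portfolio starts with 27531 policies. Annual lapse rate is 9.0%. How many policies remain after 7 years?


remaining = initial * (1 - lapse)^years
= 27531 * (1 - 0.09)^7
= 27531 * 0.516761
= 14226.9476


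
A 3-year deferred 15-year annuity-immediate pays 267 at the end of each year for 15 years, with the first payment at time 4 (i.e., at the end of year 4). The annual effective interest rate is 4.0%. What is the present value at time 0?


PV at time 3 of the 15-year annuity-immediate:
a_n = 267 * (1-(1+0.04)^(-15))/0.04 = 2968.6094
Discount back 3 years to time 0:
PV = 2968.6094 * (1+0.04)^(-3)
= 2968.6094 * 0.888996
= 2639.083


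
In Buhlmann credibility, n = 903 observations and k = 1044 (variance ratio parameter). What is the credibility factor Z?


Z = n / (n + k)
= 903 / (903 + 1044)
= 903 / 1947
= 0.4638


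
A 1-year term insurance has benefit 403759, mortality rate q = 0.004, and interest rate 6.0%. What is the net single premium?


NSP = benefit * q * v
v = 1/(1+i) = 0.943396
NSP = 403759 * 0.004 * 0.943396
= 1523.6189


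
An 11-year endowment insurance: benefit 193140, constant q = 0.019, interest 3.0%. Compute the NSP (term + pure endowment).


Term component = 31080.4046
Pure endowment = 11_p_x * v^11 * benefit = 0.809765 * 0.722421 * 193140 = 112985.2723
NSP = 144065.6769


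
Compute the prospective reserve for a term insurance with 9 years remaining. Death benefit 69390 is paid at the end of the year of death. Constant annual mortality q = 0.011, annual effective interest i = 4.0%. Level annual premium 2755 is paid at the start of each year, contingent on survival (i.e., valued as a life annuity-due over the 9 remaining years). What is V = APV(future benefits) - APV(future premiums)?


v = 1/(1+i) = 0.961538
APV(future benefits) per unit = sum_{k=0}^{8} k_p_x * q * v^(k+1) = 0.078507
APV(future benefits) = 69390 * 0.078507 = 5447.5881
Life annuity-due factor ä_{x:9} = sum_{k=0}^{8} k_p_x * v^k = 7.422463
APV(future premiums) = 2755 * 7.422463 = 20448.8848
V = 5447.5881 - 20448.8848
= -15001.2968


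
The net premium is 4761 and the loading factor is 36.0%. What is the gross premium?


Gross = net * (1 + loading)
= 4761 * (1 + 0.36)
= 4761 * 1.36
= 6474.96


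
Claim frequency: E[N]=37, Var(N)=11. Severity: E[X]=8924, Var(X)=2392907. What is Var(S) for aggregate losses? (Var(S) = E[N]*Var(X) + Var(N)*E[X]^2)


Var(S) = E[N]*Var(X) + Var(N)*E[X]^2
= 37*2392907 + 11*8924^2
= 88537559 + 876015536
= 9.6455e+08


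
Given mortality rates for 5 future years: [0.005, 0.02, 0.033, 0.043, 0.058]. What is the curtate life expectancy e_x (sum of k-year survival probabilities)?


e_x = sum_{k=1}^{n} k_p_x
k_p_x values:
  1_p_x = 0.995
  2_p_x = 0.9751
  3_p_x = 0.942922
  4_p_x = 0.902376
  5_p_x = 0.850038
e_x = 4.6654


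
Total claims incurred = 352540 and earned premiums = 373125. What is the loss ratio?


Loss ratio = claims / premiums
= 352540 / 373125
= 0.9448


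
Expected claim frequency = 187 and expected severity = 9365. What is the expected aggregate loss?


E[S] = E[N] * E[X]
= 187 * 9365
= 1.7513e+06


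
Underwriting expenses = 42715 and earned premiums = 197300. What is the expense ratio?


Expense ratio = expenses / premiums
= 42715 / 197300
= 0.2165


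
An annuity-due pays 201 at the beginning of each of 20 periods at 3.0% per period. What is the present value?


PV_due = PMT * (1-(1+i)^(-n))/i * (1+i)
PV_immediate = 2990.3724
PV_due = 2990.3724 * 1.03
= 3080.0836


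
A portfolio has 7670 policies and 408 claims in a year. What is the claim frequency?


frequency = claims / policies
= 408 / 7670
= 0.0532


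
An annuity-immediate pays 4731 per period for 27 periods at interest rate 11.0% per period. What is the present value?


PV = PMT * (1 - (1+i)^(-n)) / i
= 4731 * (1 - (1+0.11)^(-27)) / 0.11
= 4731 * (1 - 0.059742) / 0.11
= 4731 * 8.5478
= 40439.6429


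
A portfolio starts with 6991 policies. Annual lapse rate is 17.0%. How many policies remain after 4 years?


remaining = initial * (1 - lapse)^years
= 6991 * (1 - 0.17)^4
= 6991 * 0.474583
= 3317.8112


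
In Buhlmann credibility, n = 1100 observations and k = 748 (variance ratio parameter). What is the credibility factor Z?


Z = n / (n + k)
= 1100 / (1100 + 748)
= 1100 / 1848
= 0.5952


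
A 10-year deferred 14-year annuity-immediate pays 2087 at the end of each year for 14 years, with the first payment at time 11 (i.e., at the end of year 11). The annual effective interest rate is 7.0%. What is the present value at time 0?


PV at time 10 of the 14-year annuity-immediate:
a_n = 2087 * (1-(1+0.07)^(-14))/0.07 = 18251.7917
Discount back 10 years to time 0:
PV = 18251.7917 * (1+0.07)^(-10)
= 18251.7917 * 0.508349
= 9278.2854


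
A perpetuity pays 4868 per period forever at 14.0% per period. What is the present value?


PV = PMT / i
= 4868 / 0.14
= 34771.4286


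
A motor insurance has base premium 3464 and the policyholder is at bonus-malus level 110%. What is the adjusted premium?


adjusted = base * BM_level / 100
= 3464 * 110 / 100
= 3464 * 1.1
= 3810.4


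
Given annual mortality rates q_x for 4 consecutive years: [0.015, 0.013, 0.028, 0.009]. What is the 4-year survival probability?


p_k = 1 - q_k for each year
Survival = product of (1 - q_k)
= 0.985 * 0.987 * 0.972 * 0.991
= 0.9365


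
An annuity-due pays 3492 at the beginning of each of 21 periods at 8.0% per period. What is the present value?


PV_due = PMT * (1-(1+i)^(-n))/i * (1+i)
PV_immediate = 34978.6766
PV_due = 34978.6766 * 1.08
= 37776.9707


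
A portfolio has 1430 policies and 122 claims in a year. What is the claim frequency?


frequency = claims / policies
= 122 / 1430
= 0.0853


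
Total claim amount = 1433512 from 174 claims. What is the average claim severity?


severity = total / number
= 1433512 / 174
= 8238.5747


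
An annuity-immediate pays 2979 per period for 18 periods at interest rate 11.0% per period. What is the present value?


PV = PMT * (1 - (1+i)^(-n)) / i
= 2979 * (1 - (1+0.11)^(-18)) / 0.11
= 2979 * (1 - 0.152822) / 0.11
= 2979 * 7.701617
= 22943.1158


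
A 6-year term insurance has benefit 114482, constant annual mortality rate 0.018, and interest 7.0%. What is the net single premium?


NSP = benefit * sum_{k=0}^{n-1} k_p_x * q * v^(k+1)
With constant q=0.018, v=0.934579
Sum = 0.082322
NSP = 114482 * 0.082322
= 9424.3376


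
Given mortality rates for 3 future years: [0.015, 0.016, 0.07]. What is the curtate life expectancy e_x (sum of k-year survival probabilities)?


e_x = sum_{k=1}^{n} k_p_x
k_p_x values:
  1_p_x = 0.985
  2_p_x = 0.96924
  3_p_x = 0.901393
e_x = 2.8556


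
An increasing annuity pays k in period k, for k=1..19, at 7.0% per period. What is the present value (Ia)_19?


(Ia)_n = sum_{k=1}^{n} k * v^k, v = 1/(1+i)
v = 0.934579
Sum computed term by term:
(Ia)_19 = 82.9347


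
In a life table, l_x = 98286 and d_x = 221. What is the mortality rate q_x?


q_x = d_x / l_x
= 221 / 98286
= 0.0022


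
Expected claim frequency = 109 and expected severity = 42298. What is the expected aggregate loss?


E[S] = E[N] * E[X]
= 109 * 42298
= 4.6105e+06


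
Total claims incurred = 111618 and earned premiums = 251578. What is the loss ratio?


Loss ratio = claims / premiums
= 111618 / 251578
= 0.4437


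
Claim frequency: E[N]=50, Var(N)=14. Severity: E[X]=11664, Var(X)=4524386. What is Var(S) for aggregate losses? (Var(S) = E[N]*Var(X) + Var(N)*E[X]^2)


Var(S) = E[N]*Var(X) + Var(N)*E[X]^2
= 50*4524386 + 14*11664^2
= 226219300 + 1904684544
= 2.1309e+09


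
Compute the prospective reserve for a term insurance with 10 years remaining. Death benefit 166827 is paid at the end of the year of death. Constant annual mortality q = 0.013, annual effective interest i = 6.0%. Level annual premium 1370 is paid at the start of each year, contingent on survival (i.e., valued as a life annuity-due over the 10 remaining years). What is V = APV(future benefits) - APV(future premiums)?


v = 1/(1+i) = 0.943396
APV(future benefits) per unit = sum_{k=0}^{9} k_p_x * q * v^(k+1) = 0.090839
APV(future benefits) = 166827 * 0.090839 = 15154.3368
Life annuity-due factor ä_{x:10} = sum_{k=0}^{9} k_p_x * v^k = 7.406842
APV(future premiums) = 1370 * 7.406842 = 10147.3742
V = 15154.3368 - 10147.3742
= 5006.9626


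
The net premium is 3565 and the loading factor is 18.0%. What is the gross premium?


Gross = net * (1 + loading)
= 3565 * (1 + 0.18)
= 3565 * 1.18
= 4206.7


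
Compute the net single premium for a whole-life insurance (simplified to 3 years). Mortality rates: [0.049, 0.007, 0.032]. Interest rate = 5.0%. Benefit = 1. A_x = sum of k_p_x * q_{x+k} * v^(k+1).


v = 0.952381
Year 0: k_p_x=1.0, q=0.049, term=0.046667
Year 1: k_p_x=0.951, q=0.007, term=0.006038
Year 2: k_p_x=0.944343, q=0.032, term=0.026104
A_x = 0.0788


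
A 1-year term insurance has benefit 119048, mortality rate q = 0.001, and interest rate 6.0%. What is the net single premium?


NSP = benefit * q * v
v = 1/(1+i) = 0.943396
NSP = 119048 * 0.001 * 0.943396
= 112.3094


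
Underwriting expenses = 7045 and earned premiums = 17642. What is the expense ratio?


Expense ratio = expenses / premiums
= 7045 / 17642
= 0.3993


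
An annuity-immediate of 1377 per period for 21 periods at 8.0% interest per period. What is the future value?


FV = PMT * ((1+i)^n - 1) / i
= 1377 * ((1.08)^21 - 1) / 0.08
= 1377 * (5.033834 - 1) / 0.08
= 69432.3628


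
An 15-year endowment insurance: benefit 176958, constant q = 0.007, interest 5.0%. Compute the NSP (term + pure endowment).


Term component = 12323.7856
Pure endowment = 15_p_x * v^15 * benefit = 0.899992 * 0.481017 * 176958 = 76607.1742
NSP = 88930.9598


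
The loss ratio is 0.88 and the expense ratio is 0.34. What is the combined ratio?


Combined ratio = loss ratio + expense ratio
= 0.88 + 0.34
= 1.22


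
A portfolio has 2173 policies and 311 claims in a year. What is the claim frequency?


frequency = claims / policies
= 311 / 2173
= 0.1431


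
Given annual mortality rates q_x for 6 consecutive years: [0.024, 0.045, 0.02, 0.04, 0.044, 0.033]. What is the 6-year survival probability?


p_k = 1 - q_k for each year
Survival = product of (1 - q_k)
= 0.976 * 0.955 * 0.98 * 0.96 * 0.956 * 0.967
= 0.8107


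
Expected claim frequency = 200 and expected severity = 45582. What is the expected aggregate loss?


E[S] = E[N] * E[X]
= 200 * 45582
= 9.1164e+06


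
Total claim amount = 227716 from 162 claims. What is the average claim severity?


severity = total / number
= 227716 / 162
= 1405.6543


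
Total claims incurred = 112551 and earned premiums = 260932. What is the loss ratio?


Loss ratio = claims / premiums
= 112551 / 260932
= 0.4313


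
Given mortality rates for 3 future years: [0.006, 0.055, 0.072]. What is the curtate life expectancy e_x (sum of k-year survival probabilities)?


e_x = sum_{k=1}^{n} k_p_x
k_p_x values:
  1_p_x = 0.994
  2_p_x = 0.93933
  3_p_x = 0.871698
e_x = 2.805


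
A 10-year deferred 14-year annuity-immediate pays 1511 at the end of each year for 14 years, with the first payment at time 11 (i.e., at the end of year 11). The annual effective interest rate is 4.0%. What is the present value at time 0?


PV at time 10 of the 14-year annuity-immediate:
a_n = 1511 * (1-(1+0.04)^(-14))/0.04 = 15960.8787
Discount back 10 years to time 0:
PV = 15960.8787 * (1+0.04)^(-10)
= 15960.8787 * 0.675564
= 10782.5978


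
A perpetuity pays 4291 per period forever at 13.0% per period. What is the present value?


PV = PMT / i
= 4291 / 0.13
= 33007.6923


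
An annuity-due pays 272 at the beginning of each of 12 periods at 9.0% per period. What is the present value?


PV_due = PMT * (1-(1+i)^(-n))/i * (1+i)
PV_immediate = 1947.7173
PV_due = 1947.7173 * 1.09
= 2123.0118


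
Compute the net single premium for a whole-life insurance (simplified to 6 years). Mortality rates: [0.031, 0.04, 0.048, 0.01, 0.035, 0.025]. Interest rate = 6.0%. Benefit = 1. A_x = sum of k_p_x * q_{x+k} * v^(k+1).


v = 0.943396
Year 0: k_p_x=1.0, q=0.031, term=0.029245
Year 1: k_p_x=0.969, q=0.04, term=0.034496
Year 2: k_p_x=0.93024, q=0.048, term=0.03749
Year 3: k_p_x=0.885588, q=0.01, term=0.007015
Year 4: k_p_x=0.876733, q=0.035, term=0.02293
Year 5: k_p_x=0.846047, q=0.025, term=0.014911
A_x = 0.1461


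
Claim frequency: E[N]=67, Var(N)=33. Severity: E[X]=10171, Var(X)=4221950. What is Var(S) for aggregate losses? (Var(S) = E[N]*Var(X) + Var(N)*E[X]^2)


Var(S) = E[N]*Var(X) + Var(N)*E[X]^2
= 67*4221950 + 33*10171^2
= 282870650 + 3413824953
= 3.6967e+09


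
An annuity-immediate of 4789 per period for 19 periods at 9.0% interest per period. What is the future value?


FV = PMT * ((1+i)^n - 1) / i
= 4789 * ((1.09)^19 - 1) / 0.09
= 4789 * (5.141661 - 1) / 0.09
= 220382.3972


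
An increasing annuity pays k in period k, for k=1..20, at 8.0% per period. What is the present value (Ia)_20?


(Ia)_n = sum_{k=1}^{n} k * v^k, v = 1/(1+i)
v = 0.925926
Sum computed term by term:
(Ia)_20 = 78.9079


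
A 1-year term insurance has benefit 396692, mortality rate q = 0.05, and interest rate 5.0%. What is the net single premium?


NSP = benefit * q * v
v = 1/(1+i) = 0.952381
NSP = 396692 * 0.05 * 0.952381
= 18890.0952


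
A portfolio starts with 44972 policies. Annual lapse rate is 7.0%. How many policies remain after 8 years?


remaining = initial * (1 - lapse)^years
= 44972 * (1 - 0.07)^8
= 44972 * 0.559582
= 25165.5131


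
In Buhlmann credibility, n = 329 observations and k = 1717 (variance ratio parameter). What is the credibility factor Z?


Z = n / (n + k)
= 329 / (329 + 1717)
= 329 / 2046
= 0.1608


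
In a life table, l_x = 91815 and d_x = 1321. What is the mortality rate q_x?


q_x = d_x / l_x
= 1321 / 91815
= 0.0144


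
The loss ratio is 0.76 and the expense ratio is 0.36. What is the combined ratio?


Combined ratio = loss ratio + expense ratio
= 0.76 + 0.36
= 1.12


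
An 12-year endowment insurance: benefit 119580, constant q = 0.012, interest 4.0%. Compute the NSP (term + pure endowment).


Term component = 12683.9402
Pure endowment = 12_p_x * v^12 * benefit = 0.865134 * 0.624597 * 119580 = 64616.2593
NSP = 77300.1994


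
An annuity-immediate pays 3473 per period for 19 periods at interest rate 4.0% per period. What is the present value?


PV = PMT * (1 - (1+i)^(-n)) / i
= 3473 * (1 - (1+0.04)^(-19)) / 0.04
= 3473 * (1 - 0.474642) / 0.04
= 3473 * 13.133939
= 45614.1715


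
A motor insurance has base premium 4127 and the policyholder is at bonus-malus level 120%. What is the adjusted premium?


adjusted = base * BM_level / 100
= 4127 * 120 / 100
= 4127 * 1.2
= 4952.4


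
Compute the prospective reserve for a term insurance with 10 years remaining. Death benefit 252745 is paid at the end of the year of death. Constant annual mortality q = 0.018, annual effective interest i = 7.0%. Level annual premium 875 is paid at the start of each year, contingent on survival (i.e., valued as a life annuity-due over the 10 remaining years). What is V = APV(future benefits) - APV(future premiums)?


v = 1/(1+i) = 0.934579
APV(future benefits) per unit = sum_{k=0}^{9} k_p_x * q * v^(k+1) = 0.117836
APV(future benefits) = 252745 * 0.117836 = 29782.4356
Life annuity-due factor ä_{x:10} = sum_{k=0}^{9} k_p_x * v^k = 7.00469
APV(future premiums) = 875 * 7.00469 = 6129.1036
V = 29782.4356 - 6129.1036
= 23653.332


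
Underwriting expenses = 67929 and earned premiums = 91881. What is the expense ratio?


Expense ratio = expenses / premiums
= 67929 / 91881
= 0.7393


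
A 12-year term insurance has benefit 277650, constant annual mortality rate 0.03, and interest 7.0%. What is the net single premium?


NSP = benefit * sum_{k=0}^{n-1} k_p_x * q * v^(k+1)
With constant q=0.03, v=0.934579
Sum = 0.207578
NSP = 277650 * 0.207578
= 57633.9507


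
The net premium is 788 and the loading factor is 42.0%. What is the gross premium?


Gross = net * (1 + loading)
= 788 * (1 + 0.42)
= 788 * 1.42
= 1118.96
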